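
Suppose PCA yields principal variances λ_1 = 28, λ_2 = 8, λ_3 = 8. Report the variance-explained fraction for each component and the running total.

Step 1 — total variance = trace(Sigma) = Σ λ_i = 28 + 8 + 8 = 44.

Step 2 — fraction explained by component i = λ_i / Σ λ:
  PC1: 28/44 = 0.6364
  PC2: 8/44 = 0.1818
  PC3: 8/44 = 0.1818

Step 3 — cumulative fraction after k components = (λ_1 + ... + λ_k) / Σ λ:
  k = 1: 28/44 = 0.6364
  k = 2: (28 + 8)/44 = 36/44 = 0.8182
  k = 3: (28 + 8 + 8)/44 = 44/44 = 1

Summary (fraction, with percent):

explained: PC1 0.6364 (63.64%), PC2 0.1818 (18.18%), PC3 0.1818 (18.18%);  cumulative: 0.6364, 0.8182, 1


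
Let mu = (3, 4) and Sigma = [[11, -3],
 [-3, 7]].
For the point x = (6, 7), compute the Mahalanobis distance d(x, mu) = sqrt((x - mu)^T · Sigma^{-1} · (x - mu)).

Step 1 — centre the observation: (x - mu) = (3, 3).

Step 2 — invert Sigma. det(Sigma) = 11·7 - (-3)² = 68.
  Sigma^{-1} = (1/det) · [[d, -b], [-b, a]] = [[0.1029, 0.0441],
 [0.0441, 0.1618]].

Step 3 — form the quadratic (x - mu)^T · Sigma^{-1} · (x - mu):
  Sigma^{-1} · (x - mu) = (0.4412, 0.6176).
  (x - mu)^T · [Sigma^{-1} · (x - mu)] = (3)·(0.4412) + (3)·(0.6176) = 3.1765.

Step 4 — take square root: d = √(3.1765) ≈ 1.7823.

d(x, mu) = √(3.1765) ≈ 1.7823


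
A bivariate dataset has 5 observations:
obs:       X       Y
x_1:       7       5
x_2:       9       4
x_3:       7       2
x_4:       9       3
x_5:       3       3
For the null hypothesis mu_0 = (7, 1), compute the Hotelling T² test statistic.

Step 1 — sample mean vector:
  mean(X) = (7 + 9 + 7 + 9 + 3) / 5 = 35/5 = 7
  mean(Y) = (5 + 4 + 2 + 3 + 3) / 5 = 17/5 = 3.4
  x̄ = (7, 3.4),  deviation x̄ - mu_0 = (7, 3.4) - (7, 1) = (0, 2.4).

Step 2 — sample covariance matrix, S[i,j] = (1/(n-1)) · Σ_k (x_{k,i} - mean_i) · (x_{k,j} - mean_j), divisor n-1 = 4:
  S[X,X] = ((0)·(0) + (2)·(2) + (0)·(0) + (2)·(2) + (-4)·(-4)) / 4 = 24/4 = 6
  S[X,Y] = ((0)·(1.6) + (2)·(0.6) + (0)·(-1.4) + (2)·(-0.4) + (-4)·(-0.4)) / 4 = 2/4 = 0.5
  S[Y,Y] = ((1.6)·(1.6) + (0.6)·(0.6) + (-1.4)·(-1.4) + (-0.4)·(-0.4) + (-0.4)·(-0.4)) / 4 = 5.2/4 = 1.3
  S = [[6, 0.5],
 [0.5, 1.3]].

Step 3 — invert S. det(S) = 6·1.3 - (0.5)² = 7.55.
  S^{-1} = (1/det) · [[d, -b], [-b, a]] = [[0.1722, -0.0662],
 [-0.0662, 0.7947]].

Step 4 — quadratic form (x̄ - mu_0)^T · S^{-1} · (x̄ - mu_0):
  S^{-1} · (x̄ - mu_0) = (-0.1589, 1.9073),
  (x̄ - mu_0)^T · [...] = (0)·(-0.1589) + (2.4)·(1.9073) = 4.5775.

Step 5 — scale by n: T² = 5 · 4.5775 = 22.8874.

T² ≈ 22.8874


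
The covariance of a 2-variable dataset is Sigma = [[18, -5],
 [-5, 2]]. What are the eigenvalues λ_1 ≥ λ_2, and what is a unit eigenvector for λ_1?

Step 1 — characteristic polynomial of 2×2 Sigma:
  det(Sigma - λI) = λ² - trace · λ + det = 0.
  trace = 18 + 2 = 20, det = 18·2 - (-5)² = 11.
Step 2 — discriminant:
  Δ = trace² - 4·det = 400 - 44 = 356.
Step 3 — eigenvalues:
  λ = (trace ± √Δ)/2 = (20 ± 18.868)/2,
  λ_1 = 19.434,  λ_2 = 0.566.

Step 4 — unit eigenvector for λ_1: solve (Sigma - λ_1 I)v = 0. First row:
  (18 - 19.434)·v_x + (-5)·v_y = 0, i.e. (-1.434)·v_x + (-5)·v_y = 0,
  so v ∝ (b, λ_1 - a) = (-5, 1.434); multiply by -1 so the first entry is positive: u = (5, -1.434).
  ||u|| = √((5)² + (-1.434)²) = √(27.0563) ≈ 5.2016,
  v_1 = u/||u|| ≈ (0.9612, -0.2757) (||v_1|| = 1).

λ_1 = 19.434,  λ_2 = 0.566;  v_1 ≈ (0.9612, -0.2757)


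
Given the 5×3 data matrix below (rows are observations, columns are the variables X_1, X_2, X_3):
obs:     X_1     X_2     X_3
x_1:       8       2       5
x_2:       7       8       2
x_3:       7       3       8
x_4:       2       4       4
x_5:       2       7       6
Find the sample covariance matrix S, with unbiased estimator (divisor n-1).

Step 1 — column means:
  mean(X_1) = (8 + 7 + 7 + 2 + 2) / 5 = 26/5 = 5.2
  mean(X_2) = (2 + 8 + 3 + 4 + 7) / 5 = 24/5 = 4.8
  mean(X_3) = (5 + 2 + 8 + 4 + 6) / 5 = 25/5 = 5

Step 2 — sample covariance S[i,j] = (1/(n-1)) · Σ_k (x_{k,i} - mean_i) · (x_{k,j} - mean_j), with n-1 = 4.
  S[X_1,X_1] = ((2.8)·(2.8) + (1.8)·(1.8) + (1.8)·(1.8) + (-3.2)·(-3.2) + (-3.2)·(-3.2)) / 4 = 34.8/4 = 8.7
  S[X_1,X_2] = ((2.8)·(-2.8) + (1.8)·(3.2) + (1.8)·(-1.8) + (-3.2)·(-0.8) + (-3.2)·(2.2)) / 4 = -9.8/4 = -2.45
  S[X_1,X_3] = ((2.8)·(0) + (1.8)·(-3) + (1.8)·(3) + (-3.2)·(-1) + (-3.2)·(1)) / 4 = 0/4 = 0
  S[X_2,X_2] = ((-2.8)·(-2.8) + (3.2)·(3.2) + (-1.8)·(-1.8) + (-0.8)·(-0.8) + (2.2)·(2.2)) / 4 = 26.8/4 = 6.7
  S[X_2,X_3] = ((-2.8)·(0) + (3.2)·(-3) + (-1.8)·(3) + (-0.8)·(-1) + (2.2)·(1)) / 4 = -12/4 = -3
  S[X_3,X_3] = ((0)·(0) + (-3)·(-3) + (3)·(3) + (-1)·(-1) + (1)·(1)) / 4 = 20/4 = 5

S is symmetric (S[j,i] = S[i,j]). Assembling:

S = [[8.7, -2.45, 0],
 [-2.45, 6.7, -3],
 [0, -3, 5]]


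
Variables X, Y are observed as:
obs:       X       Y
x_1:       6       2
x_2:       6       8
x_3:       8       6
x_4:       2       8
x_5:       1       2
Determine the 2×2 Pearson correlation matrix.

Step 1 — column means:
  mean(X) = (6 + 6 + 8 + 2 + 1) / 5 = 23/5 = 4.6
  mean(Y) = (2 + 8 + 6 + 8 + 2) / 5 = 26/5 = 5.2

Step 2 — sample variances and covariances s[i,j] = (1/(n-1)) · Σ_k (x_{k,i} - mean_i) · (x_{k,j} - mean_j), with n-1 = 4:
  s[X,X] = ((1.4)·(1.4) + (1.4)·(1.4) + (3.4)·(3.4) + (-2.6)·(-2.6) + (-3.6)·(-3.6)) / 4 = 35.2/4 = 8.8
  s[X,Y] = ((1.4)·(-3.2) + (1.4)·(2.8) + (3.4)·(0.8) + (-2.6)·(2.8) + (-3.6)·(-3.2)) / 4 = 6.4/4 = 1.6
  s[Y,Y] = ((-3.2)·(-3.2) + (2.8)·(2.8) + (0.8)·(0.8) + (2.8)·(2.8) + (-3.2)·(-3.2)) / 4 = 36.8/4 = 9.2
  Sample standard deviations s_i = √(s[i,i]):
  s(X) = √(8.8) = 2.9665
  s(Y) = √(9.2) = 3.0332

Step 3 — r_{ij} = s_{ij} / (s_i · s_j):
  r[X,X] = 1 (diagonal).
  r[X,Y] = 1.6 / (2.9665 · 3.0332) = 1.6 / 8.9978 = 0.1778
  r[Y,Y] = 1 (diagonal).

R is symmetric with unit diagonal. Assembling:

R = [[1, 0.1778],
 [0.1778, 1]]


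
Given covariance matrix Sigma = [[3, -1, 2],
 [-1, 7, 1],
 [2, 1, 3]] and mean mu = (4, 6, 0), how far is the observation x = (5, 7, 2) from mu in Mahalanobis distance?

Step 1 — centre the observation: (x - mu) = (1, 1, 2).

Step 2 — invert Sigma (cofactor / det for 3×3, or solve directly):
  Sigma^{-1} = [[0.8, 0.2, -0.6],
 [0.2, 0.2, -0.2],
 [-0.6, -0.2, 0.8]].

Step 3 — form the quadratic (x - mu)^T · Sigma^{-1} · (x - mu):
  Sigma^{-1} · (x - mu) = (-0.2, 0, 0.8).
  (x - mu)^T · [Sigma^{-1} · (x - mu)] = (1)·(-0.2) + (1)·(0) + (2)·(0.8) = 1.4.

Step 4 — take square root: d = √(1.4) ≈ 1.1832.

d(x, mu) = √(1.4) ≈ 1.1832


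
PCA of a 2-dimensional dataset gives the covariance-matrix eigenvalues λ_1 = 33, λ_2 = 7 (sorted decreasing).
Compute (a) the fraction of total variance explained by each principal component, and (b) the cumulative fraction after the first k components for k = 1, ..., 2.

Step 1 — total variance = trace(Sigma) = Σ λ_i = 33 + 7 = 40.

Step 2 — fraction explained by component i = λ_i / Σ λ:
  PC1: 33/40 = 0.825
  PC2: 7/40 = 0.175

Step 3 — cumulative fraction after k components = (λ_1 + ... + λ_k) / Σ λ:
  k = 1: 33/40 = 0.825
  k = 2: (33 + 7)/40 = 40/40 = 1

Summary (fraction, with percent):

explained: PC1 0.825 (82.5%), PC2 0.175 (17.5%);  cumulative: 0.825, 1


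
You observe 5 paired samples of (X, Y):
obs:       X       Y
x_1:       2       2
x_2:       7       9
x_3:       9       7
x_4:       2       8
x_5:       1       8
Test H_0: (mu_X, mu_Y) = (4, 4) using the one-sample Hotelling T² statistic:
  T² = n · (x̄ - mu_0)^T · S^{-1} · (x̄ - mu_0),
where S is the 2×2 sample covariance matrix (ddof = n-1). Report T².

Step 1 — sample mean vector:
  mean(X) = (2 + 7 + 9 + 2 + 1) / 5 = 21/5 = 4.2
  mean(Y) = (2 + 9 + 7 + 8 + 8) / 5 = 34/5 = 6.8
  x̄ = (4.2, 6.8),  deviation x̄ - mu_0 = (4.2, 6.8) - (4, 4) = (0.2, 2.8).

Step 2 — sample covariance matrix, S[i,j] = (1/(n-1)) · Σ_k (x_{k,i} - mean_i) · (x_{k,j} - mean_j), divisor n-1 = 4:
  S[X,X] = ((-2.2)·(-2.2) + (2.8)·(2.8) + (4.8)·(4.8) + (-2.2)·(-2.2) + (-3.2)·(-3.2)) / 4 = 50.8/4 = 12.7
  S[X,Y] = ((-2.2)·(-4.8) + (2.8)·(2.2) + (4.8)·(0.2) + (-2.2)·(1.2) + (-3.2)·(1.2)) / 4 = 11.2/4 = 2.8
  S[Y,Y] = ((-4.8)·(-4.8) + (2.2)·(2.2) + (0.2)·(0.2) + (1.2)·(1.2) + (1.2)·(1.2)) / 4 = 30.8/4 = 7.7
  S = [[12.7, 2.8],
 [2.8, 7.7]].

Step 3 — invert S. det(S) = 12.7·7.7 - (2.8)² = 89.95.
  S^{-1} = (1/det) · [[d, -b], [-b, a]] = [[0.0856, -0.0311],
 [-0.0311, 0.1412]].

Step 4 — quadratic form (x̄ - mu_0)^T · S^{-1} · (x̄ - mu_0):
  S^{-1} · (x̄ - mu_0) = (-0.07, 0.3891),
  (x̄ - mu_0)^T · [...] = (0.2)·(-0.07) + (2.8)·(0.3891) = 1.0755.

Step 5 — scale by n: T² = 5 · 1.0755 = 5.3774.

T² ≈ 5.3774


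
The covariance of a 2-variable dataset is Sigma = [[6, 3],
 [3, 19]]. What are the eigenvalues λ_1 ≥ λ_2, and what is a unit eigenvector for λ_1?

Step 1 — characteristic polynomial of 2×2 Sigma:
  det(Sigma - λI) = λ² - trace · λ + det = 0.
  trace = 6 + 19 = 25, det = 6·19 - (3)² = 105.
Step 2 — discriminant:
  Δ = trace² - 4·det = 625 - 420 = 205.
Step 3 — eigenvalues:
  λ = (trace ± √Δ)/2 = (25 ± 14.3178)/2,
  λ_1 = 19.6589,  λ_2 = 5.3411.

Step 4 — unit eigenvector for λ_1: solve (Sigma - λ_1 I)v = 0. First row:
  (6 - 19.6589)·v_x + (3)·v_y = 0, i.e. (-13.6589)·v_x + (3)·v_y = 0,
  so v ∝ (b, λ_1 - a) = (3, 13.6589) = u.
  ||u|| = √((3)² + (13.6589)²) = √(195.5658) ≈ 13.9845,
  v_1 = u/||u|| ≈ (0.2145, 0.9767) (||v_1|| = 1).

λ_1 = 19.6589,  λ_2 = 5.3411;  v_1 ≈ (0.2145, 0.9767)


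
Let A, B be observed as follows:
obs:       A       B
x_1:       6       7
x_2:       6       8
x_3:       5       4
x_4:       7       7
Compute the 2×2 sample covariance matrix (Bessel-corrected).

Step 1 — column means:
  mean(A) = (6 + 6 + 5 + 7) / 4 = 24/4 = 6
  mean(B) = (7 + 8 + 4 + 7) / 4 = 26/4 = 6.5

Step 2 — sample covariance S[i,j] = (1/(n-1)) · Σ_k (x_{k,i} - mean_i) · (x_{k,j} - mean_j), with n-1 = 3.
  S[A,A] = ((0)·(0) + (0)·(0) + (-1)·(-1) + (1)·(1)) / 3 = 2/3 = 0.6667
  S[A,B] = ((0)·(0.5) + (0)·(1.5) + (-1)·(-2.5) + (1)·(0.5)) / 3 = 3/3 = 1
  S[B,B] = ((0.5)·(0.5) + (1.5)·(1.5) + (-2.5)·(-2.5) + (0.5)·(0.5)) / 3 = 9/3 = 3

S is symmetric (S[j,i] = S[i,j]). Assembling:

S = [[0.6667, 1],
 [1, 3]]


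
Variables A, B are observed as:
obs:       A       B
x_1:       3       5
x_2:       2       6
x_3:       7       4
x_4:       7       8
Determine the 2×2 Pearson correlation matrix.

Step 1 — column means:
  mean(A) = (3 + 2 + 7 + 7) / 4 = 19/4 = 4.75
  mean(B) = (5 + 6 + 4 + 8) / 4 = 23/4 = 5.75

Step 2 — sample variances and covariances s[i,j] = (1/(n-1)) · Σ_k (x_{k,i} - mean_i) · (x_{k,j} - mean_j), with n-1 = 3:
  s[A,A] = ((-1.75)·(-1.75) + (-2.75)·(-2.75) + (2.25)·(2.25) + (2.25)·(2.25)) / 3 = 20.75/3 = 6.9167
  s[A,B] = ((-1.75)·(-0.75) + (-2.75)·(0.25) + (2.25)·(-1.75) + (2.25)·(2.25)) / 3 = 1.75/3 = 0.5833
  s[B,B] = ((-0.75)·(-0.75) + (0.25)·(0.25) + (-1.75)·(-1.75) + (2.25)·(2.25)) / 3 = 8.75/3 = 2.9167
  Sample standard deviations s_i = √(s[i,i]):
  s(A) = √(6.9167) = 2.63
  s(B) = √(2.9167) = 1.7078

Step 3 — r_{ij} = s_{ij} / (s_i · s_j):
  r[A,A] = 1 (diagonal).
  r[A,B] = 0.5833 / (2.63 · 1.7078) = 0.5833 / 4.4915 = 0.1299
  r[B,B] = 1 (diagonal).

R is symmetric with unit diagonal. Assembling:

R = [[1, 0.1299],
 [0.1299, 1]]


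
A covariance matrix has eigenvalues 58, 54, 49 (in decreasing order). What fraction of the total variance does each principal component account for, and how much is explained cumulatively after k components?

Step 1 — total variance = trace(Sigma) = Σ λ_i = 58 + 54 + 49 = 161.

Step 2 — fraction explained by component i = λ_i / Σ λ:
  PC1: 58/161 = 0.3602
  PC2: 54/161 = 0.3354
  PC3: 49/161 = 0.3043

Step 3 — cumulative fraction after k components = (λ_1 + ... + λ_k) / Σ λ:
  k = 1: 58/161 = 0.3602
  k = 2: (58 + 54)/161 = 112/161 = 0.6957
  k = 3: (58 + 54 + 49)/161 = 161/161 = 1

Summary (fraction, with percent):

explained: PC1 0.3602 (36.02%), PC2 0.3354 (33.54%), PC3 0.3043 (30.43%);  cumulative: 0.3602, 0.6957, 1


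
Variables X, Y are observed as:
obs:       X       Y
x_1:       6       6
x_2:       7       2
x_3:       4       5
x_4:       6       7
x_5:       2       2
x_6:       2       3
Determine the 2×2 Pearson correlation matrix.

Step 1 — column means:
  mean(X) = (6 + 7 + 4 + 6 + 2 + 2) / 6 = 27/6 = 4.5
  mean(Y) = (6 + 2 + 5 + 7 + 2 + 3) / 6 = 25/6 = 4.1667

Step 2 — sample variances and covariances s[i,j] = (1/(n-1)) · Σ_k (x_{k,i} - mean_i) · (x_{k,j} - mean_j), with n-1 = 5:
  s[X,X] = ((1.5)·(1.5) + (2.5)·(2.5) + (-0.5)·(-0.5) + (1.5)·(1.5) + (-2.5)·(-2.5) + (-2.5)·(-2.5)) / 5 = 23.5/5 = 4.7
  s[X,Y] = ((1.5)·(1.8333) + (2.5)·(-2.1667) + (-0.5)·(0.8333) + (1.5)·(2.8333) + (-2.5)·(-2.1667) + (-2.5)·(-1.1667)) / 5 = 9.5/5 = 1.9
  s[Y,Y] = ((1.8333)·(1.8333) + (-2.1667)·(-2.1667) + (0.8333)·(0.8333) + (2.8333)·(2.8333) + (-2.1667)·(-2.1667) + (-1.1667)·(-1.1667)) / 5 = 22.8333/5 = 4.5667
  Sample standard deviations s_i = √(s[i,i]):
  s(X) = √(4.7) = 2.1679
  s(Y) = √(4.5667) = 2.137

Step 3 — r_{ij} = s_{ij} / (s_i · s_j):
  r[X,X] = 1 (diagonal).
  r[X,Y] = 1.9 / (2.1679 · 2.137) = 1.9 / 4.6329 = 0.4101
  r[Y,Y] = 1 (diagonal).

R is symmetric with unit diagonal. Assembling:

R = [[1, 0.4101],
 [0.4101, 1]]


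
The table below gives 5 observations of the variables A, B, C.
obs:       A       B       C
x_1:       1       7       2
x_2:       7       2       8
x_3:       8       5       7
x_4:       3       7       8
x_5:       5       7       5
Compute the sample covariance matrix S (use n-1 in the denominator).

Step 1 — column means:
  mean(A) = (1 + 7 + 8 + 3 + 5) / 5 = 24/5 = 4.8
  mean(B) = (7 + 2 + 5 + 7 + 7) / 5 = 28/5 = 5.6
  mean(C) = (2 + 8 + 7 + 8 + 5) / 5 = 30/5 = 6

Step 2 — sample covariance S[i,j] = (1/(n-1)) · Σ_k (x_{k,i} - mean_i) · (x_{k,j} - mean_j), with n-1 = 4.
  S[A,A] = ((-3.8)·(-3.8) + (2.2)·(2.2) + (3.2)·(3.2) + (-1.8)·(-1.8) + (0.2)·(0.2)) / 4 = 32.8/4 = 8.2
  S[A,B] = ((-3.8)·(1.4) + (2.2)·(-3.6) + (3.2)·(-0.6) + (-1.8)·(1.4) + (0.2)·(1.4)) / 4 = -17.4/4 = -4.35
  S[A,C] = ((-3.8)·(-4) + (2.2)·(2) + (3.2)·(1) + (-1.8)·(2) + (0.2)·(-1)) / 4 = 19/4 = 4.75
  S[B,B] = ((1.4)·(1.4) + (-3.6)·(-3.6) + (-0.6)·(-0.6) + (1.4)·(1.4) + (1.4)·(1.4)) / 4 = 19.2/4 = 4.8
  S[B,C] = ((1.4)·(-4) + (-3.6)·(2) + (-0.6)·(1) + (1.4)·(2) + (1.4)·(-1)) / 4 = -12/4 = -3
  S[C,C] = ((-4)·(-4) + (2)·(2) + (1)·(1) + (2)·(2) + (-1)·(-1)) / 4 = 26/4 = 6.5

S is symmetric (S[j,i] = S[i,j]). Assembling:

S = [[8.2, -4.35, 4.75],
 [-4.35, 4.8, -3],
 [4.75, -3, 6.5]]


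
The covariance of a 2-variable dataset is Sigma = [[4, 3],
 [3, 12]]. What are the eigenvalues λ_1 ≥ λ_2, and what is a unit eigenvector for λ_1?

Step 1 — characteristic polynomial of 2×2 Sigma:
  det(Sigma - λI) = λ² - trace · λ + det = 0.
  trace = 4 + 12 = 16, det = 4·12 - (3)² = 39.
Step 2 — discriminant:
  Δ = trace² - 4·det = 256 - 156 = 100.
Step 3 — eigenvalues:
  λ = (trace ± √Δ)/2 = (16 ± 10)/2,
  λ_1 = 13,  λ_2 = 3.

Step 4 — unit eigenvector for λ_1: solve (Sigma - λ_1 I)v = 0. First row:
  (4 - 13)·v_x + (3)·v_y = 0, i.e. (-9)·v_x + (3)·v_y = 0,
  so v ∝ (b, λ_1 - a) = (3, 9) = u.
  ||u|| = √((3)² + (9)²) = √(90) ≈ 9.4868,
  v_1 = u/||u|| ≈ (0.3162, 0.9487) (||v_1|| = 1).

λ_1 = 13,  λ_2 = 3;  v_1 ≈ (0.3162, 0.9487)


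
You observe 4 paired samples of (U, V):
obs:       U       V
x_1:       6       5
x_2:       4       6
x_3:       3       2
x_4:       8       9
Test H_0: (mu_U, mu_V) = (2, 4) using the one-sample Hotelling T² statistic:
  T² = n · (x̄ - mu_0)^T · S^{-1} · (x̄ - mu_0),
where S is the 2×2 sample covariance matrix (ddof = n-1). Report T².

Step 1 — sample mean vector:
  mean(U) = (6 + 4 + 3 + 8) / 4 = 21/4 = 5.25
  mean(V) = (5 + 6 + 2 + 9) / 4 = 22/4 = 5.5
  x̄ = (5.25, 5.5),  deviation x̄ - mu_0 = (5.25, 5.5) - (2, 4) = (3.25, 1.5).

Step 2 — sample covariance matrix, S[i,j] = (1/(n-1)) · Σ_k (x_{k,i} - mean_i) · (x_{k,j} - mean_j), divisor n-1 = 3:
  S[U,U] = ((0.75)·(0.75) + (-1.25)·(-1.25) + (-2.25)·(-2.25) + (2.75)·(2.75)) / 3 = 14.75/3 = 4.9167
  S[U,V] = ((0.75)·(-0.5) + (-1.25)·(0.5) + (-2.25)·(-3.5) + (2.75)·(3.5)) / 3 = 16.5/3 = 5.5
  S[V,V] = ((-0.5)·(-0.5) + (0.5)·(0.5) + (-3.5)·(-3.5) + (3.5)·(3.5)) / 3 = 25/3 = 8.3333
  S = [[4.9167, 5.5],
 [5.5, 8.3333]].

Step 3 — invert S. det(S) = 4.9167·8.3333 - (5.5)² = 10.7222.
  S^{-1} = (1/det) · [[d, -b], [-b, a]] = [[0.7772, -0.513],
 [-0.513, 0.4585]].

Step 4 — quadratic form (x̄ - mu_0)^T · S^{-1} · (x̄ - mu_0):
  S^{-1} · (x̄ - mu_0) = (1.7565, -0.9793),
  (x̄ - mu_0)^T · [...] = (3.25)·(1.7565) + (1.5)·(-0.9793) = 4.2396.

Step 5 — scale by n: T² = 4 · 4.2396 = 16.9585.

T² ≈ 16.9585


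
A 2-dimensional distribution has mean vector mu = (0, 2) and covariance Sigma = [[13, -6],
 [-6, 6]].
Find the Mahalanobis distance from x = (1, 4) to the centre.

Step 1 — centre the observation: (x - mu) = (1, 2).

Step 2 — invert Sigma. det(Sigma) = 13·6 - (-6)² = 42.
  Sigma^{-1} = (1/det) · [[d, -b], [-b, a]] = [[0.1429, 0.1429],
 [0.1429, 0.3095]].

Step 3 — form the quadratic (x - mu)^T · Sigma^{-1} · (x - mu):
  Sigma^{-1} · (x - mu) = (0.4286, 0.7619).
  (x - mu)^T · [Sigma^{-1} · (x - mu)] = (1)·(0.4286) + (2)·(0.7619) = 1.9524.

Step 4 — take square root: d = √(1.9524) ≈ 1.3973.

d(x, mu) = √(1.9524) ≈ 1.3973


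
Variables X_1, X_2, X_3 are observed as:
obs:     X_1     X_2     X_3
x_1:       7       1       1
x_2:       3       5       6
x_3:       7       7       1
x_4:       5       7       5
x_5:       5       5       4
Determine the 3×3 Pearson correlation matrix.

Step 1 — column means:
  mean(X_1) = (7 + 3 + 7 + 5 + 5) / 5 = 27/5 = 5.4
  mean(X_2) = (1 + 5 + 7 + 7 + 5) / 5 = 25/5 = 5
  mean(X_3) = (1 + 6 + 1 + 5 + 4) / 5 = 17/5 = 3.4

Step 2 — sample variances and covariances s[i,j] = (1/(n-1)) · Σ_k (x_{k,i} - mean_i) · (x_{k,j} - mean_j), with n-1 = 4:
  s[X_1,X_1] = ((1.6)·(1.6) + (-2.4)·(-2.4) + (1.6)·(1.6) + (-0.4)·(-0.4) + (-0.4)·(-0.4)) / 4 = 11.2/4 = 2.8
  s[X_1,X_2] = ((1.6)·(-4) + (-2.4)·(0) + (1.6)·(2) + (-0.4)·(2) + (-0.4)·(0)) / 4 = -4/4 = -1
  s[X_1,X_3] = ((1.6)·(-2.4) + (-2.4)·(2.6) + (1.6)·(-2.4) + (-0.4)·(1.6) + (-0.4)·(0.6)) / 4 = -14.8/4 = -3.7
  s[X_2,X_2] = ((-4)·(-4) + (0)·(0) + (2)·(2) + (2)·(2) + (0)·(0)) / 4 = 24/4 = 6
  s[X_2,X_3] = ((-4)·(-2.4) + (0)·(2.6) + (2)·(-2.4) + (2)·(1.6) + (0)·(0.6)) / 4 = 8/4 = 2
  s[X_3,X_3] = ((-2.4)·(-2.4) + (2.6)·(2.6) + (-2.4)·(-2.4) + (1.6)·(1.6) + (0.6)·(0.6)) / 4 = 21.2/4 = 5.3
  Sample standard deviations s_i = √(s[i,i]):
  s(X_1) = √(2.8) = 1.6733
  s(X_2) = √(6) = 2.4495
  s(X_3) = √(5.3) = 2.3022

Step 3 — r_{ij} = s_{ij} / (s_i · s_j):
  r[X_1,X_1] = 1 (diagonal).
  r[X_1,X_2] = -1 / (1.6733 · 2.4495) = -1 / 4.0988 = -0.244
  r[X_1,X_3] = -3.7 / (1.6733 · 2.3022) = -3.7 / 3.8523 = -0.9605
  r[X_2,X_2] = 1 (diagonal).
  r[X_2,X_3] = 2 / (2.4495 · 2.3022) = 2 / 5.6391 = 0.3547
  r[X_3,X_3] = 1 (diagonal).

R is symmetric with unit diagonal. Assembling:

R = [[1, -0.244, -0.9605],
 [-0.244, 1, 0.3547],
 [-0.9605, 0.3547, 1]]


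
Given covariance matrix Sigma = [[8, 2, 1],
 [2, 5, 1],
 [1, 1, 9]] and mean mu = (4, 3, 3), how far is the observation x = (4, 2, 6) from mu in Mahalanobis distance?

Step 1 — centre the observation: (x - mu) = (0, -1, 3).

Step 2 — invert Sigma (cofactor / det for 3×3, or solve directly):
  Sigma^{-1} = [[0.1397, -0.054, -0.0095],
 [-0.054, 0.2254, -0.019],
 [-0.0095, -0.019, 0.1143]].

Step 3 — form the quadratic (x - mu)^T · Sigma^{-1} · (x - mu):
  Sigma^{-1} · (x - mu) = (0.0254, -0.2825, 0.3619).
  (x - mu)^T · [Sigma^{-1} · (x - mu)] = (0)·(0.0254) + (-1)·(-0.2825) + (3)·(0.3619) = 1.3683.

Step 4 — take square root: d = √(1.3683) ≈ 1.1697.

d(x, mu) = √(1.3683) ≈ 1.1697


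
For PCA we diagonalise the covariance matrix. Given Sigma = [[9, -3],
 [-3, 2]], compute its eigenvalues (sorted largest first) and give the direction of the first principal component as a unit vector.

Step 1 — characteristic polynomial of 2×2 Sigma:
  det(Sigma - λI) = λ² - trace · λ + det = 0.
  trace = 9 + 2 = 11, det = 9·2 - (-3)² = 9.
Step 2 — discriminant:
  Δ = trace² - 4·det = 121 - 36 = 85.
Step 3 — eigenvalues:
  λ = (trace ± √Δ)/2 = (11 ± 9.2195)/2,
  λ_1 = 10.1098,  λ_2 = 0.8902.

Step 4 — unit eigenvector for λ_1: solve (Sigma - λ_1 I)v = 0. First row:
  (9 - 10.1098)·v_x + (-3)·v_y = 0, i.e. (-1.1098)·v_x + (-3)·v_y = 0,
  so v ∝ (b, λ_1 - a) = (-3, 1.1098); multiply by -1 so the first entry is positive: u = (3, -1.1098).
  ||u|| = √((3)² + (-1.1098)²) = √(10.2316) ≈ 3.1987,
  v_1 = u/||u|| ≈ (0.9379, -0.3469) (||v_1|| = 1).

λ_1 = 10.1098,  λ_2 = 0.8902;  v_1 ≈ (0.9379, -0.3469)


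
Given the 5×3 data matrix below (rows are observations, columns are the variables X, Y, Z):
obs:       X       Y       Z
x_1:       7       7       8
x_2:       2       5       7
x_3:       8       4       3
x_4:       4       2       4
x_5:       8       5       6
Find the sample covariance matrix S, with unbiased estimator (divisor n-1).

Step 1 — column means:
  mean(X) = (7 + 2 + 8 + 4 + 8) / 5 = 29/5 = 5.8
  mean(Y) = (7 + 5 + 4 + 2 + 5) / 5 = 23/5 = 4.6
  mean(Z) = (8 + 7 + 3 + 4 + 6) / 5 = 28/5 = 5.6

Step 2 — sample covariance S[i,j] = (1/(n-1)) · Σ_k (x_{k,i} - mean_i) · (x_{k,j} - mean_j), with n-1 = 4.
  S[X,X] = ((1.2)·(1.2) + (-3.8)·(-3.8) + (2.2)·(2.2) + (-1.8)·(-1.8) + (2.2)·(2.2)) / 4 = 28.8/4 = 7.2
  S[X,Y] = ((1.2)·(2.4) + (-3.8)·(0.4) + (2.2)·(-0.6) + (-1.8)·(-2.6) + (2.2)·(0.4)) / 4 = 5.6/4 = 1.4
  S[X,Z] = ((1.2)·(2.4) + (-3.8)·(1.4) + (2.2)·(-2.6) + (-1.8)·(-1.6) + (2.2)·(0.4)) / 4 = -4.4/4 = -1.1
  S[Y,Y] = ((2.4)·(2.4) + (0.4)·(0.4) + (-0.6)·(-0.6) + (-2.6)·(-2.6) + (0.4)·(0.4)) / 4 = 13.2/4 = 3.3
  S[Y,Z] = ((2.4)·(2.4) + (0.4)·(1.4) + (-0.6)·(-2.6) + (-2.6)·(-1.6) + (0.4)·(0.4)) / 4 = 12.2/4 = 3.05
  S[Z,Z] = ((2.4)·(2.4) + (1.4)·(1.4) + (-2.6)·(-2.6) + (-1.6)·(-1.6) + (0.4)·(0.4)) / 4 = 17.2/4 = 4.3

S is symmetric (S[j,i] = S[i,j]). Assembling:

S = [[7.2, 1.4, -1.1],
 [1.4, 3.3, 3.05],
 [-1.1, 3.05, 4.3]]


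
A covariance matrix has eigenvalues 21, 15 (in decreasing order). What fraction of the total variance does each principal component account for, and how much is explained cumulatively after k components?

Step 1 — total variance = trace(Sigma) = Σ λ_i = 21 + 15 = 36.

Step 2 — fraction explained by component i = λ_i / Σ λ:
  PC1: 21/36 = 0.5833
  PC2: 15/36 = 0.4167

Step 3 — cumulative fraction after k components = (λ_1 + ... + λ_k) / Σ λ:
  k = 1: 21/36 = 0.5833
  k = 2: (21 + 15)/36 = 36/36 = 1

Summary (fraction, with percent):

explained: PC1 0.5833 (58.33%), PC2 0.4167 (41.67%);  cumulative: 0.5833, 1


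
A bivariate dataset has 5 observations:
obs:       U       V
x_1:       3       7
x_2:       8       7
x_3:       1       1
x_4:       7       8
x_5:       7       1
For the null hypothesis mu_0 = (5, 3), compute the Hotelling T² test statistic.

Step 1 — sample mean vector:
  mean(U) = (3 + 8 + 1 + 7 + 7) / 5 = 26/5 = 5.2
  mean(V) = (7 + 7 + 1 + 8 + 1) / 5 = 24/5 = 4.8
  x̄ = (5.2, 4.8),  deviation x̄ - mu_0 = (5.2, 4.8) - (5, 3) = (0.2, 1.8).

Step 2 — sample covariance matrix, S[i,j] = (1/(n-1)) · Σ_k (x_{k,i} - mean_i) · (x_{k,j} - mean_j), divisor n-1 = 4:
  S[U,U] = ((-2.2)·(-2.2) + (2.8)·(2.8) + (-4.2)·(-4.2) + (1.8)·(1.8) + (1.8)·(1.8)) / 4 = 36.8/4 = 9.2
  S[U,V] = ((-2.2)·(2.2) + (2.8)·(2.2) + (-4.2)·(-3.8) + (1.8)·(3.2) + (1.8)·(-3.8)) / 4 = 16.2/4 = 4.05
  S[V,V] = ((2.2)·(2.2) + (2.2)·(2.2) + (-3.8)·(-3.8) + (3.2)·(3.2) + (-3.8)·(-3.8)) / 4 = 48.8/4 = 12.2
  S = [[9.2, 4.05],
 [4.05, 12.2]].

Step 3 — invert S. det(S) = 9.2·12.2 - (4.05)² = 95.8375.
  S^{-1} = (1/det) · [[d, -b], [-b, a]] = [[0.1273, -0.0423],
 [-0.0423, 0.096]].

Step 4 — quadratic form (x̄ - mu_0)^T · S^{-1} · (x̄ - mu_0):
  S^{-1} · (x̄ - mu_0) = (-0.0506, 0.1643),
  (x̄ - mu_0)^T · [...] = (0.2)·(-0.0506) + (1.8)·(0.1643) = 0.2857.

Step 5 — scale by n: T² = 5 · 0.2857 = 1.4285.

T² ≈ 1.4285


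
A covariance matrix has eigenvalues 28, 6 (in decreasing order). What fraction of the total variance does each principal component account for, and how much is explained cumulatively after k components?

Step 1 — total variance = trace(Sigma) = Σ λ_i = 28 + 6 = 34.

Step 2 — fraction explained by component i = λ_i / Σ λ:
  PC1: 28/34 = 0.8235
  PC2: 6/34 = 0.1765

Step 3 — cumulative fraction after k components = (λ_1 + ... + λ_k) / Σ λ:
  k = 1: 28/34 = 0.8235
  k = 2: (28 + 6)/34 = 34/34 = 1

Summary (fraction, with percent):

explained: PC1 0.8235 (82.35%), PC2 0.1765 (17.65%);  cumulative: 0.8235, 1


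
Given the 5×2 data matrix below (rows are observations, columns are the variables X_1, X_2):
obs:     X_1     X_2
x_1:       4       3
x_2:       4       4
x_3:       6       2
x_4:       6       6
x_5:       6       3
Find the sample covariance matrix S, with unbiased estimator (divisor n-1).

Step 1 — column means:
  mean(X_1) = (4 + 4 + 6 + 6 + 6) / 5 = 26/5 = 5.2
  mean(X_2) = (3 + 4 + 2 + 6 + 3) / 5 = 18/5 = 3.6

Step 2 — sample covariance S[i,j] = (1/(n-1)) · Σ_k (x_{k,i} - mean_i) · (x_{k,j} - mean_j), with n-1 = 4.
  S[X_1,X_1] = ((-1.2)·(-1.2) + (-1.2)·(-1.2) + (0.8)·(0.8) + (0.8)·(0.8) + (0.8)·(0.8)) / 4 = 4.8/4 = 1.2
  S[X_1,X_2] = ((-1.2)·(-0.6) + (-1.2)·(0.4) + (0.8)·(-1.6) + (0.8)·(2.4) + (0.8)·(-0.6)) / 4 = 0.4/4 = 0.1
  S[X_2,X_2] = ((-0.6)·(-0.6) + (0.4)·(0.4) + (-1.6)·(-1.6) + (2.4)·(2.4) + (-0.6)·(-0.6)) / 4 = 9.2/4 = 2.3

S is symmetric (S[j,i] = S[i,j]). Assembling:

S = [[1.2, 0.1],
 [0.1, 2.3]]


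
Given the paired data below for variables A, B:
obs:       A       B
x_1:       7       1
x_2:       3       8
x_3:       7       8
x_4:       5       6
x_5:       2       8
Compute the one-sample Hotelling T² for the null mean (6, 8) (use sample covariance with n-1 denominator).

Step 1 — sample mean vector:
  mean(A) = (7 + 3 + 7 + 5 + 2) / 5 = 24/5 = 4.8
  mean(B) = (1 + 8 + 8 + 6 + 8) / 5 = 31/5 = 6.2
  x̄ = (4.8, 6.2),  deviation x̄ - mu_0 = (4.8, 6.2) - (6, 8) = (-1.2, -1.8).

Step 2 — sample covariance matrix, S[i,j] = (1/(n-1)) · Σ_k (x_{k,i} - mean_i) · (x_{k,j} - mean_j), divisor n-1 = 4:
  S[A,A] = ((2.2)·(2.2) + (-1.8)·(-1.8) + (2.2)·(2.2) + (0.2)·(0.2) + (-2.8)·(-2.8)) / 4 = 20.8/4 = 5.2
  S[A,B] = ((2.2)·(-5.2) + (-1.8)·(1.8) + (2.2)·(1.8) + (0.2)·(-0.2) + (-2.8)·(1.8)) / 4 = -15.8/4 = -3.95
  S[B,B] = ((-5.2)·(-5.2) + (1.8)·(1.8) + (1.8)·(1.8) + (-0.2)·(-0.2) + (1.8)·(1.8)) / 4 = 36.8/4 = 9.2
  S = [[5.2, -3.95],
 [-3.95, 9.2]].

Step 3 — invert S. det(S) = 5.2·9.2 - (-3.95)² = 32.2375.
  S^{-1} = (1/det) · [[d, -b], [-b, a]] = [[0.2854, 0.1225],
 [0.1225, 0.1613]].

Step 4 — quadratic form (x̄ - mu_0)^T · S^{-1} · (x̄ - mu_0):
  S^{-1} · (x̄ - mu_0) = (-0.563, -0.4374),
  (x̄ - mu_0)^T · [...] = (-1.2)·(-0.563) + (-1.8)·(-0.4374) = 1.4629.

Step 5 — scale by n: T² = 5 · 1.4629 = 7.3145.

T² ≈ 7.3145


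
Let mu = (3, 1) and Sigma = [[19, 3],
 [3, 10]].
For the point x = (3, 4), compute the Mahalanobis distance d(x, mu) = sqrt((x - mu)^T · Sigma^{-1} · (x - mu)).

Step 1 — centre the observation: (x - mu) = (0, 3).

Step 2 — invert Sigma. det(Sigma) = 19·10 - (3)² = 181.
  Sigma^{-1} = (1/det) · [[d, -b], [-b, a]] = [[0.0552, -0.0166],
 [-0.0166, 0.105]].

Step 3 — form the quadratic (x - mu)^T · Sigma^{-1} · (x - mu):
  Sigma^{-1} · (x - mu) = (-0.0497, 0.3149).
  (x - mu)^T · [Sigma^{-1} · (x - mu)] = (0)·(-0.0497) + (3)·(0.3149) = 0.9448.

Step 4 — take square root: d = √(0.9448) ≈ 0.972.

d(x, mu) = √(0.9448) ≈ 0.972


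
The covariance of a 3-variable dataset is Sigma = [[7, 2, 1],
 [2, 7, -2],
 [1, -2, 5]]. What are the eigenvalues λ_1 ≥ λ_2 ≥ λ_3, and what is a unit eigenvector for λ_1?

Step 1 — characteristic polynomial p(λ) = det(λI - Sigma) = λ³ - tr·λ² + c_1·λ - det, where tr = trace, c_1 = sum of the principal 2×2 minors, det = det(Sigma):
  tr = 7 + 7 + 5 = 19,
  c_1 = (7·7 - (2)²) + (7·5 - (1)²) + (7·5 - (-2)²) = 45 + 34 + 31 = 110,
  det = 7·(7·5 - (-2)²) - (2)·((2)·5 - (-2)·(1)) + (1)·((2)·(-2) - 7·(1)) = 7·(31) - (2)·(12) + (1)·(-11) = 182.
  So p(λ) = λ³ - 19λ² + 110λ - 182.
Step 2 — look for an integer root (rational root theorem: any rational root is an integer divisor of 182). Testing λ = 7:
  p(7) = 343 - 931 + 770 - 182 = 0  ✓
  Dividing out (λ - 7): p(λ) = (λ - 7)(λ² - 12λ + 26).
Step 3 — remaining eigenvalues from the quadratic λ² - 12λ + 26 = 0:
  Δ = 12² - 4·26 = 144 - 104 = 40,  λ = (12 ± √40)/2 = (12 ± 6.3246)/2 ≈ 9.1623 or 2.8377.
  Sorted: λ_1 = 9.1623,  λ_2 = 7,  λ_3 = 2.8377  (check: sum = 19 = tr ✓).

Step 4 — unit eigenvector for λ_1 ≈ 9.1623: v spans the null space of (Sigma - λ_1 I), whose rows are
  r_1 = (-2.1623, 2, 1),  r_2 = (2, -2.1623, -2),  r_3 = (1, -2, -4.1623).
  v is orthogonal to every row, so take v ∝ r_1 × r_2 = ((2)·(-2) - (1)·(-2.1623), (1)·(2) - (-2.1623)·(-2), (-2.1623)·(-2.1623) - (2)·(2)) ≈ (-1.8377, -2.3246, 0.6754).
  Rescale (multiply by -1 so the first nonzero entry is positive): u = (1.8377, 2.3246, -0.6754).
  ||u|| = √((1.8377)² + (2.3246)² + (-0.6754)²) = √(9.237) ≈ 3.0392,  v_1 = u/||u|| ≈ (0.6047, 0.7648, -0.2222) (||v_1|| = 1).

λ_1 = 9.1623,  λ_2 = 7,  λ_3 = 2.8377;  v_1 ≈ (0.6047, 0.7648, -0.2222)


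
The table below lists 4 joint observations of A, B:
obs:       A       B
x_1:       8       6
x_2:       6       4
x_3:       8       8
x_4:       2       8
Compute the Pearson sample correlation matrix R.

Step 1 — column means:
  mean(A) = (8 + 6 + 8 + 2) / 4 = 24/4 = 6
  mean(B) = (6 + 4 + 8 + 8) / 4 = 26/4 = 6.5

Step 2 — sample variances and covariances s[i,j] = (1/(n-1)) · Σ_k (x_{k,i} - mean_i) · (x_{k,j} - mean_j), with n-1 = 3:
  s[A,A] = ((2)·(2) + (0)·(0) + (2)·(2) + (-4)·(-4)) / 3 = 24/3 = 8
  s[A,B] = ((2)·(-0.5) + (0)·(-2.5) + (2)·(1.5) + (-4)·(1.5)) / 3 = -4/3 = -1.3333
  s[B,B] = ((-0.5)·(-0.5) + (-2.5)·(-2.5) + (1.5)·(1.5) + (1.5)·(1.5)) / 3 = 11/3 = 3.6667
  Sample standard deviations s_i = √(s[i,i]):
  s(A) = √(8) = 2.8284
  s(B) = √(3.6667) = 1.9149

Step 3 — r_{ij} = s_{ij} / (s_i · s_j):
  r[A,A] = 1 (diagonal).
  r[A,B] = -1.3333 / (2.8284 · 1.9149) = -1.3333 / 5.416 = -0.2462
  r[B,B] = 1 (diagonal).

R is symmetric with unit diagonal. Assembling:

R = [[1, -0.2462],
 [-0.2462, 1]]


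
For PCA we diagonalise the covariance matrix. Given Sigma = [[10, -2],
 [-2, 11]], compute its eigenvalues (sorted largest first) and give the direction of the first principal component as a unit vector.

Step 1 — characteristic polynomial of 2×2 Sigma:
  det(Sigma - λI) = λ² - trace · λ + det = 0.
  trace = 10 + 11 = 21, det = 10·11 - (-2)² = 106.
Step 2 — discriminant:
  Δ = trace² - 4·det = 441 - 424 = 17.
Step 3 — eigenvalues:
  λ = (trace ± √Δ)/2 = (21 ± 4.1231)/2,
  λ_1 = 12.5616,  λ_2 = 8.4384.

Step 4 — unit eigenvector for λ_1: solve (Sigma - λ_1 I)v = 0. First row:
  (10 - 12.5616)·v_x + (-2)·v_y = 0, i.e. (-2.5616)·v_x + (-2)·v_y = 0,
  so v ∝ (b, λ_1 - a) = (-2, 2.5616); multiply by -1 so the first entry is positive: u = (2, -2.5616).
  ||u|| = √((2)² + (-2.5616)²) = √(10.5616) ≈ 3.2499,
  v_1 = u/||u|| ≈ (0.6154, -0.7882) (||v_1|| = 1).

λ_1 = 12.5616,  λ_2 = 8.4384;  v_1 ≈ (0.6154, -0.7882)


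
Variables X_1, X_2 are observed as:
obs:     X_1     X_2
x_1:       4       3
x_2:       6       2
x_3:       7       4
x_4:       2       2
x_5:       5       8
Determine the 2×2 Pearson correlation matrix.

Step 1 — column means:
  mean(X_1) = (4 + 6 + 7 + 2 + 5) / 5 = 24/5 = 4.8
  mean(X_2) = (3 + 2 + 4 + 2 + 8) / 5 = 19/5 = 3.8

Step 2 — sample variances and covariances s[i,j] = (1/(n-1)) · Σ_k (x_{k,i} - mean_i) · (x_{k,j} - mean_j), with n-1 = 4:
  s[X_1,X_1] = ((-0.8)·(-0.8) + (1.2)·(1.2) + (2.2)·(2.2) + (-2.8)·(-2.8) + (0.2)·(0.2)) / 4 = 14.8/4 = 3.7
  s[X_1,X_2] = ((-0.8)·(-0.8) + (1.2)·(-1.8) + (2.2)·(0.2) + (-2.8)·(-1.8) + (0.2)·(4.2)) / 4 = 4.8/4 = 1.2
  s[X_2,X_2] = ((-0.8)·(-0.8) + (-1.8)·(-1.8) + (0.2)·(0.2) + (-1.8)·(-1.8) + (4.2)·(4.2)) / 4 = 24.8/4 = 6.2
  Sample standard deviations s_i = √(s[i,i]):
  s(X_1) = √(3.7) = 1.9235
  s(X_2) = √(6.2) = 2.49

Step 3 — r_{ij} = s_{ij} / (s_i · s_j):
  r[X_1,X_1] = 1 (diagonal).
  r[X_1,X_2] = 1.2 / (1.9235 · 2.49) = 1.2 / 4.7896 = 0.2505
  r[X_2,X_2] = 1 (diagonal).

R is symmetric with unit diagonal. Assembling:

R = [[1, 0.2505],
 [0.2505, 1]]


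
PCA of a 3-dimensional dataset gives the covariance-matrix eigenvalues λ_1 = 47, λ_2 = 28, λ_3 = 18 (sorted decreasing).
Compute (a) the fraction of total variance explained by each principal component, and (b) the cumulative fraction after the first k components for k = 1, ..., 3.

Step 1 — total variance = trace(Sigma) = Σ λ_i = 47 + 28 + 18 = 93.

Step 2 — fraction explained by component i = λ_i / Σ λ:
  PC1: 47/93 = 0.5054
  PC2: 28/93 = 0.3011
  PC3: 18/93 = 0.1935

Step 3 — cumulative fraction after k components = (λ_1 + ... + λ_k) / Σ λ:
  k = 1: 47/93 = 0.5054
  k = 2: (47 + 28)/93 = 75/93 = 0.8065
  k = 3: (47 + 28 + 18)/93 = 93/93 = 1

Summary (fraction, with percent):

explained: PC1 0.5054 (50.54%), PC2 0.3011 (30.11%), PC3 0.1935 (19.35%);  cumulative: 0.5054, 0.8065, 1


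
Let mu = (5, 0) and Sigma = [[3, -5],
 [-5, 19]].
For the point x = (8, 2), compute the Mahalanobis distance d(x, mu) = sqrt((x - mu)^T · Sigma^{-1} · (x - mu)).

Step 1 — centre the observation: (x - mu) = (3, 2).

Step 2 — invert Sigma. det(Sigma) = 3·19 - (-5)² = 32.
  Sigma^{-1} = (1/det) · [[d, -b], [-b, a]] = [[0.5937, 0.1562],
 [0.1562, 0.0937]].

Step 3 — form the quadratic (x - mu)^T · Sigma^{-1} · (x - mu):
  Sigma^{-1} · (x - mu) = (2.0937, 0.6562).
  (x - mu)^T · [Sigma^{-1} · (x - mu)] = (3)·(2.0937) + (2)·(0.6562) = 7.5937.

Step 4 — take square root: d = √(7.5937) ≈ 2.7557.

d(x, mu) = √(7.5937) ≈ 2.7557


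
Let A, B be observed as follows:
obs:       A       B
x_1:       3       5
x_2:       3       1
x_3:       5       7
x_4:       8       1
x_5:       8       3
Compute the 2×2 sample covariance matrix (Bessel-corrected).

Step 1 — column means:
  mean(A) = (3 + 3 + 5 + 8 + 8) / 5 = 27/5 = 5.4
  mean(B) = (5 + 1 + 7 + 1 + 3) / 5 = 17/5 = 3.4

Step 2 — sample covariance S[i,j] = (1/(n-1)) · Σ_k (x_{k,i} - mean_i) · (x_{k,j} - mean_j), with n-1 = 4.
  S[A,A] = ((-2.4)·(-2.4) + (-2.4)·(-2.4) + (-0.4)·(-0.4) + (2.6)·(2.6) + (2.6)·(2.6)) / 4 = 25.2/4 = 6.3
  S[A,B] = ((-2.4)·(1.6) + (-2.4)·(-2.4) + (-0.4)·(3.6) + (2.6)·(-2.4) + (2.6)·(-0.4)) / 4 = -6.8/4 = -1.7
  S[B,B] = ((1.6)·(1.6) + (-2.4)·(-2.4) + (3.6)·(3.6) + (-2.4)·(-2.4) + (-0.4)·(-0.4)) / 4 = 27.2/4 = 6.8

S is symmetric (S[j,i] = S[i,j]). Assembling:

S = [[6.3, -1.7],
 [-1.7, 6.8]]


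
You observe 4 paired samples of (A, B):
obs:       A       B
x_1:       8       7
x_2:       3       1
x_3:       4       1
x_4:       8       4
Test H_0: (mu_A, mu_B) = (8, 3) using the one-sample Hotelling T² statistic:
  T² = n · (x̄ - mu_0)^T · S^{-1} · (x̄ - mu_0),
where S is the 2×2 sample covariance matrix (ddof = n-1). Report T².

Step 1 — sample mean vector:
  mean(A) = (8 + 3 + 4 + 8) / 4 = 23/4 = 5.75
  mean(B) = (7 + 1 + 1 + 4) / 4 = 13/4 = 3.25
  x̄ = (5.75, 3.25),  deviation x̄ - mu_0 = (5.75, 3.25) - (8, 3) = (-2.25, 0.25).

Step 2 — sample covariance matrix, S[i,j] = (1/(n-1)) · Σ_k (x_{k,i} - mean_i) · (x_{k,j} - mean_j), divisor n-1 = 3:
  S[A,A] = ((2.25)·(2.25) + (-2.75)·(-2.75) + (-1.75)·(-1.75) + (2.25)·(2.25)) / 3 = 20.75/3 = 6.9167
  S[A,B] = ((2.25)·(3.75) + (-2.75)·(-2.25) + (-1.75)·(-2.25) + (2.25)·(0.75)) / 3 = 20.25/3 = 6.75
  S[B,B] = ((3.75)·(3.75) + (-2.25)·(-2.25) + (-2.25)·(-2.25) + (0.75)·(0.75)) / 3 = 24.75/3 = 8.25
  S = [[6.9167, 6.75],
 [6.75, 8.25]].

Step 3 — invert S. det(S) = 6.9167·8.25 - (6.75)² = 11.5.
  S^{-1} = (1/det) · [[d, -b], [-b, a]] = [[0.7174, -0.587],
 [-0.587, 0.6014]].

Step 4 — quadratic form (x̄ - mu_0)^T · S^{-1} · (x̄ - mu_0):
  S^{-1} · (x̄ - mu_0) = (-1.7609, 1.471),
  (x̄ - mu_0)^T · [...] = (-2.25)·(-1.7609) + (0.25)·(1.471) = 4.3297.

Step 5 — scale by n: T² = 4 · 4.3297 = 17.3188.

T² ≈ 17.3188


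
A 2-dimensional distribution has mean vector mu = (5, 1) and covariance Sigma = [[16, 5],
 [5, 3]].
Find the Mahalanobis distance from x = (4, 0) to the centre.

Step 1 — centre the observation: (x - mu) = (-1, -1).

Step 2 — invert Sigma. det(Sigma) = 16·3 - (5)² = 23.
  Sigma^{-1} = (1/det) · [[d, -b], [-b, a]] = [[0.1304, -0.2174],
 [-0.2174, 0.6957]].

Step 3 — form the quadratic (x - mu)^T · Sigma^{-1} · (x - mu):
  Sigma^{-1} · (x - mu) = (0.087, -0.4783).
  (x - mu)^T · [Sigma^{-1} · (x - mu)] = (-1)·(0.087) + (-1)·(-0.4783) = 0.3913.

Step 4 — take square root: d = √(0.3913) ≈ 0.6255.

d(x, mu) = √(0.3913) ≈ 0.6255


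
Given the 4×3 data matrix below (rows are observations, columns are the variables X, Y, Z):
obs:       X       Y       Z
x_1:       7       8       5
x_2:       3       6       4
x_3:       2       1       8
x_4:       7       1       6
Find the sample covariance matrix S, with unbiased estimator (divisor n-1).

Step 1 — column means:
  mean(X) = (7 + 3 + 2 + 7) / 4 = 19/4 = 4.75
  mean(Y) = (8 + 6 + 1 + 1) / 4 = 16/4 = 4
  mean(Z) = (5 + 4 + 8 + 6) / 4 = 23/4 = 5.75

Step 2 — sample covariance S[i,j] = (1/(n-1)) · Σ_k (x_{k,i} - mean_i) · (x_{k,j} - mean_j), with n-1 = 3.
  S[X,X] = ((2.25)·(2.25) + (-1.75)·(-1.75) + (-2.75)·(-2.75) + (2.25)·(2.25)) / 3 = 20.75/3 = 6.9167
  S[X,Y] = ((2.25)·(4) + (-1.75)·(2) + (-2.75)·(-3) + (2.25)·(-3)) / 3 = 7/3 = 2.3333
  S[X,Z] = ((2.25)·(-0.75) + (-1.75)·(-1.75) + (-2.75)·(2.25) + (2.25)·(0.25)) / 3 = -4.25/3 = -1.4167
  S[Y,Y] = ((4)·(4) + (2)·(2) + (-3)·(-3) + (-3)·(-3)) / 3 = 38/3 = 12.6667
  S[Y,Z] = ((4)·(-0.75) + (2)·(-1.75) + (-3)·(2.25) + (-3)·(0.25)) / 3 = -14/3 = -4.6667
  S[Z,Z] = ((-0.75)·(-0.75) + (-1.75)·(-1.75) + (2.25)·(2.25) + (0.25)·(0.25)) / 3 = 8.75/3 = 2.9167

S is symmetric (S[j,i] = S[i,j]). Assembling:

S = [[6.9167, 2.3333, -1.4167],
 [2.3333, 12.6667, -4.6667],
 [-1.4167, -4.6667, 2.9167]]


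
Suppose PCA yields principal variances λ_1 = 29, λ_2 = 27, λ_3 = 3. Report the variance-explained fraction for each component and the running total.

Step 1 — total variance = trace(Sigma) = Σ λ_i = 29 + 27 + 3 = 59.

Step 2 — fraction explained by component i = λ_i / Σ λ:
  PC1: 29/59 = 0.4915
  PC2: 27/59 = 0.4576
  PC3: 3/59 = 0.0508

Step 3 — cumulative fraction after k components = (λ_1 + ... + λ_k) / Σ λ:
  k = 1: 29/59 = 0.4915
  k = 2: (29 + 27)/59 = 56/59 = 0.9492
  k = 3: (29 + 27 + 3)/59 = 59/59 = 1

Summary (fraction, with percent):

explained: PC1 0.4915 (49.15%), PC2 0.4576 (45.76%), PC3 0.0508 (5.08%);  cumulative: 0.4915, 0.9492, 1


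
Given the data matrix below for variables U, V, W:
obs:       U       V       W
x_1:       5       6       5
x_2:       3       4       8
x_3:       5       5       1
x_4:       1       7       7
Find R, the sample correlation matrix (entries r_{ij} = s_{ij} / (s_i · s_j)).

Step 1 — column means:
  mean(U) = (5 + 3 + 5 + 1) / 4 = 14/4 = 3.5
  mean(V) = (6 + 4 + 5 + 7) / 4 = 22/4 = 5.5
  mean(W) = (5 + 8 + 1 + 7) / 4 = 21/4 = 5.25

Step 2 — sample variances and covariances s[i,j] = (1/(n-1)) · Σ_k (x_{k,i} - mean_i) · (x_{k,j} - mean_j), with n-1 = 3:
  s[U,U] = ((1.5)·(1.5) + (-0.5)·(-0.5) + (1.5)·(1.5) + (-2.5)·(-2.5)) / 3 = 11/3 = 3.6667
  s[U,V] = ((1.5)·(0.5) + (-0.5)·(-1.5) + (1.5)·(-0.5) + (-2.5)·(1.5)) / 3 = -3/3 = -1
  s[U,W] = ((1.5)·(-0.25) + (-0.5)·(2.75) + (1.5)·(-4.25) + (-2.5)·(1.75)) / 3 = -12.5/3 = -4.1667
  s[V,V] = ((0.5)·(0.5) + (-1.5)·(-1.5) + (-0.5)·(-0.5) + (1.5)·(1.5)) / 3 = 5/3 = 1.6667
  s[V,W] = ((0.5)·(-0.25) + (-1.5)·(2.75) + (-0.5)·(-4.25) + (1.5)·(1.75)) / 3 = 0.5/3 = 0.1667
  s[W,W] = ((-0.25)·(-0.25) + (2.75)·(2.75) + (-4.25)·(-4.25) + (1.75)·(1.75)) / 3 = 28.75/3 = 9.5833
  Sample standard deviations s_i = √(s[i,i]):
  s(U) = √(3.6667) = 1.9149
  s(V) = √(1.6667) = 1.291
  s(W) = √(9.5833) = 3.0957

Step 3 — r_{ij} = s_{ij} / (s_i · s_j):
  r[U,U] = 1 (diagonal).
  r[U,V] = -1 / (1.9149 · 1.291) = -1 / 2.4721 = -0.4045
  r[U,W] = -4.1667 / (1.9149 · 3.0957) = -4.1667 / 5.9278 = -0.7029
  r[V,V] = 1 (diagonal).
  r[V,W] = 0.1667 / (1.291 · 3.0957) = 0.1667 / 3.9965 = 0.0417
  r[W,W] = 1 (diagonal).

R is symmetric with unit diagonal. Assembling:

R = [[1, -0.4045, -0.7029],
 [-0.4045, 1, 0.0417],
 [-0.7029, 0.0417, 1]]
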